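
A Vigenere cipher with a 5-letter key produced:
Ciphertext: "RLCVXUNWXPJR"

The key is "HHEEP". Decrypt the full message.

Step 1: Key 'HHEEP' has length 5. Extended key: HHEEPHHEEPHH
Step 2: Decrypt each position:
  R(17) - H(7) = 10 = K
  L(11) - H(7) = 4 = E
  C(2) - E(4) = 24 = Y
  V(21) - E(4) = 17 = R
  X(23) - P(15) = 8 = I
  U(20) - H(7) = 13 = N
  N(13) - H(7) = 6 = G
  W(22) - E(4) = 18 = S
  X(23) - E(4) = 19 = T
  P(15) - P(15) = 0 = A
  J(9) - H(7) = 2 = C
  R(17) - H(7) = 10 = K
Plaintext: KEYRINGSTACK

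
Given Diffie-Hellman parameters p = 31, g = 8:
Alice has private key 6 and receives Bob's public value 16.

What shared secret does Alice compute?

Step 1: s = B^a mod p = 16^6 mod 31.
  16^1 mod 31 = 16
  16^2 mod 31 = (16 * 16) mod 31 = 8
  16^3 mod 31 = (8 * 16) mod 31 = 4
  16^4 mod 31 = (4 * 16) mod 31 = 2
  16^5 mod 31 = (2 * 16) mod 31 = 1
  16^6 mod 31 = (1 * 16) mod 31 = 16
Result: shared secret = 16.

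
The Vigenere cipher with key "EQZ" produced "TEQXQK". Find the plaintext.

Step 1: Extend key: EQZEQZ
Step 2: Decrypt each letter (c - k) mod 26:
  T(19) - E(4) = (19-4) mod 26 = 15 = P
  E(4) - Q(16) = (4-16) mod 26 = 14 = O
  Q(16) - Z(25) = (16-25) mod 26 = 17 = R
  X(23) - E(4) = (23-4) mod 26 = 19 = T
  Q(16) - Q(16) = (16-16) mod 26 = 0 = A
  K(10) - Z(25) = (10-25) mod 26 = 11 = L
Plaintext: PORTAL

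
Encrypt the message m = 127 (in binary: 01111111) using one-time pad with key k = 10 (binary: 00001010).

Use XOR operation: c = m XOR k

Step 1: Write out the XOR operation bit by bit:
  Message: 01111111
  Key:     00001010
  XOR:     01110101
Step 2: Convert to decimal: 01110101 = 117.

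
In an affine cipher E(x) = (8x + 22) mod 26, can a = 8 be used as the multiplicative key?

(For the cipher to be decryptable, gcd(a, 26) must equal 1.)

Step 1: Compute gcd(8, 26).
Step 2: gcd(8, 26) = 2.
Since gcd = 2 != 1, 8 shares a common factor with 26, so it cannot be used.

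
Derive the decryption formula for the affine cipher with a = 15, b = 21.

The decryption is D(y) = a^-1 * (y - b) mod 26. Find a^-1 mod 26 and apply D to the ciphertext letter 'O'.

Step 1: Find a^-1, the modular inverse of 15 mod 26.
Step 2: We need 15 * a^-1 = 1 (mod 26).
Step 3: 15 * 7 = 105 = 4 * 26 + 1, so a^-1 = 7.
Step 4: D(y) = 7(y - 21) mod 26.
Step 5: Apply to 'O' (y = 14): D(14) = 7 * (14 - 21) mod 26 = 7 * -7 mod 26 = 3 -> 'D'.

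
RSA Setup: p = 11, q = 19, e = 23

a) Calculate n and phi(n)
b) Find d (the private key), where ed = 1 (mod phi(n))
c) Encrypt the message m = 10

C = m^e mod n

Step 1: n = 11 * 19 = 209.
Step 2: phi(n) = (11-1)(19-1) = 10 * 18 = 180.
Step 3: Find d = 23^(-1) mod 180 = 47.
  Verify: 23 * 47 = 1081 = 1 (mod 180).
Step 4: C = 10^23 mod 209 = 98.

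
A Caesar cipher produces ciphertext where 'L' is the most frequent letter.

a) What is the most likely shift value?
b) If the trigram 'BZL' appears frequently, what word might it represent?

Step 1: In English, 'E' is the most frequent letter (12.7%).
Step 2: The most frequent ciphertext letter is 'L' (position 11).
Step 3: Shift = (11 - 4) mod 26 = 7.
Step 4: Decrypt 'BZL' by shifting back 7:
  B -> U
  Z -> S
  L -> E
Step 5: 'BZL' decrypts to 'USE'.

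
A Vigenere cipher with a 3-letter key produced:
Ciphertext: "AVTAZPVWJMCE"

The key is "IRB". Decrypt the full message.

Step 1: Key 'IRB' has length 3. Extended key: IRBIRBIRBIRB
Step 2: Decrypt each position:
  A(0) - I(8) = 18 = S
  V(21) - R(17) = 4 = E
  T(19) - B(1) = 18 = S
  A(0) - I(8) = 18 = S
  Z(25) - R(17) = 8 = I
  P(15) - B(1) = 14 = O
  V(21) - I(8) = 13 = N
  W(22) - R(17) = 5 = F
  J(9) - B(1) = 8 = I
  M(12) - I(8) = 4 = E
  C(2) - R(17) = 11 = L
  E(4) - B(1) = 3 = D
Plaintext: SESSIONFIELD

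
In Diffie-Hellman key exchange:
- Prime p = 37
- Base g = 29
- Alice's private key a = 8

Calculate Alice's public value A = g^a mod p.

Step 1: A = g^a mod p = 29^8 mod 37.
  29^1 mod 37 = 29
  29^2 mod 37 = (29 * 29) mod 37 = 27
  29^3 mod 37 = (27 * 29) mod 37 = 6
  29^4 mod 37 = (6 * 29) mod 37 = 26
  29^5 mod 37 = (26 * 29) mod 37 = 14
  29^6 mod 37 = (14 * 29) mod 37 = 36
  29^7 mod 37 = (36 * 29) mod 37 = 8
  29^8 mod 37 = (8 * 29) mod 37 = 10
Result: A = 10.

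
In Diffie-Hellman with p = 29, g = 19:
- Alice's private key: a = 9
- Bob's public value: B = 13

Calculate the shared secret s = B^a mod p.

Step 1: s = B^a mod p = 13^9 mod 29.
  13^1 mod 29 = 13
  13^2 mod 29 = (13 * 13) mod 29 = 24
  13^3 mod 29 = (24 * 13) mod 29 = 22
  13^4 mod 29 = (22 * 13) mod 29 = 25
  13^5 mod 29 = (25 * 13) mod 29 = 6
  13^6 mod 29 = (6 * 13) mod 29 = 20
  13^7 mod 29 = (20 * 13) mod 29 = 28
  13^8 mod 29 = (28 * 13) mod 29 = 16
  13^9 mod 29 = (16 * 13) mod 29 = 5
Result: shared secret = 5.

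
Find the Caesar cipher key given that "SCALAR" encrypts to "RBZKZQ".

Step 1: Compare first letters: S (position 18) -> R (position 17).
Step 2: Shift = (17 - 18) mod 26 = 25.
The shift value is 25.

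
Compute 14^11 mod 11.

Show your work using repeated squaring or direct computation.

Step 1: Compute 14^11 mod 11 step by step, reducing modulo 11 at each step.
  14^1 mod 11 = 3
  14^2 mod 11 = (3 * 14) mod 11 = 9
  14^3 mod 11 = (9 * 14) mod 11 = 5
  14^4 mod 11 = (5 * 14) mod 11 = 4
  14^5 mod 11 = (4 * 14) mod 11 = 1
  14^6 mod 11 = (1 * 14) mod 11 = 3
  14^7 mod 11 = (3 * 14) mod 11 = 9
  14^8 mod 11 = (9 * 14) mod 11 = 5
  14^9 mod 11 = (5 * 14) mod 11 = 4
  14^10 mod 11 = (4 * 14) mod 11 = 1
  14^11 mod 11 = (1 * 14) mod 11 = 3
Step 2: Result = 3.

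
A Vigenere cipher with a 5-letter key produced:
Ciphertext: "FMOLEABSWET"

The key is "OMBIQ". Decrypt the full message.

Step 1: Key 'OMBIQ' has length 5. Extended key: OMBIQOMBIQO
Step 2: Decrypt each position:
  F(5) - O(14) = 17 = R
  M(12) - M(12) = 0 = A
  O(14) - B(1) = 13 = N
  L(11) - I(8) = 3 = D
  E(4) - Q(16) = 14 = O
  A(0) - O(14) = 12 = M
  B(1) - M(12) = 15 = P
  S(18) - B(1) = 17 = R
  W(22) - I(8) = 14 = O
  E(4) - Q(16) = 14 = O
  T(19) - O(14) = 5 = F
Plaintext: RANDOMPROOF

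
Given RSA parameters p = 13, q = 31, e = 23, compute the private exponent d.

Step 1: n = 13 * 31 = 403.
Step 2: phi(n) = 12 * 30 = 360.
Step 3: Find d such that 23 * d = 1 (mod 360).
Step 4: d = 23^(-1) mod 360 = 47.
Verification: 23 * 47 = 1081 = 3 * 360 + 1.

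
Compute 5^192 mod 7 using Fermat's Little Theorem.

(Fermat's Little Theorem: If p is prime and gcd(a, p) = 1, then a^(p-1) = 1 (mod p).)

Step 1: Since 7 is prime, by Fermat's Little Theorem: 5^6 = 1 (mod 7).
Step 2: Reduce exponent: 192 mod 6 = 0.
Step 3: So 5^192 = 5^0 (mod 7).
Step 4: 5^0 mod 7 = 1.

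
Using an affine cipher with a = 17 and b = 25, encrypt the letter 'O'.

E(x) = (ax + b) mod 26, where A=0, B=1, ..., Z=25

Step 1: Convert 'O' to number: x = 14.
Step 2: E(14) = (17 * 14 + 25) mod 26 = 263 mod 26 = 3.
Step 3: Convert 3 back to letter: D.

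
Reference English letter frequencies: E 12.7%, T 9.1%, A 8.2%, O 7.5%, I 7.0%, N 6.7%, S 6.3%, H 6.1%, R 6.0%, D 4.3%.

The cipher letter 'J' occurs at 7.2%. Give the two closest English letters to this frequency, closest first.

Step 1: Observed frequency of 'J' is 7.2%.
Step 2: Compute distances to each reference frequency and sort:
  I (7.0%): difference = 0.2% <-- BEST
  O (7.5%): difference = 0.3% <-- RUNNER-UP
  N (6.7%): difference = 0.5%
  S (6.3%): difference = 0.9%
  A (8.2%): difference = 1.0%
Step 3: Most likely is 'I' (7.0%, diff 0.2%); second most likely is 'O' (7.5%, diff 0.3%).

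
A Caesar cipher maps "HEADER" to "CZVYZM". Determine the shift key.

Step 1: Compare first letters: H (position 7) -> C (position 2).
Step 2: Shift = (2 - 7) mod 26 = 21.
The shift value is 21.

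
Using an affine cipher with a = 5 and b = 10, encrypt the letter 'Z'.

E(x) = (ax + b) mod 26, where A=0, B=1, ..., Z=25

Step 1: Convert 'Z' to number: x = 25.
Step 2: E(25) = (5 * 25 + 10) mod 26 = 135 mod 26 = 5.
Step 3: Convert 5 back to letter: F.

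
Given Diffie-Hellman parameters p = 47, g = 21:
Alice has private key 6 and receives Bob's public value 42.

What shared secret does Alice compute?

Step 1: s = B^a mod p = 42^6 mod 47.
  42^1 mod 47 = 42
  42^2 mod 47 = (42 * 42) mod 47 = 25
  42^3 mod 47 = (25 * 42) mod 47 = 16
  42^4 mod 47 = (16 * 42) mod 47 = 14
  42^5 mod 47 = (14 * 42) mod 47 = 24
  42^6 mod 47 = (24 * 42) mod 47 = 21
Result: shared secret = 21.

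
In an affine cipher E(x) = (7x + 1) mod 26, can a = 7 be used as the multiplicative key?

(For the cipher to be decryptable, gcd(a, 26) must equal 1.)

Step 1: Compute gcd(7, 26).
Step 2: gcd(7, 26) = 1.
Since gcd = 1, 7 is coprime with 26, so it is a valid key.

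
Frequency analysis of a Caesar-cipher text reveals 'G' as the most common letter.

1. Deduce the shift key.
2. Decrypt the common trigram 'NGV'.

Step 1: In English, 'E' is the most frequent letter (12.7%).
Step 2: The most frequent ciphertext letter is 'G' (position 6).
Step 3: Shift = (6 - 4) mod 26 = 2.
Step 4: Decrypt 'NGV' by shifting back 2:
  N -> L
  G -> E
  V -> T
Step 5: 'NGV' decrypts to 'LET'.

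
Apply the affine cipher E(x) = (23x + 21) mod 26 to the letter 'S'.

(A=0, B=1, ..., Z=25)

Step 1: Convert 'S' to number: x = 18.
Step 2: E(18) = (23 * 18 + 21) mod 26 = 435 mod 26 = 19.
Step 3: Convert 19 back to letter: T.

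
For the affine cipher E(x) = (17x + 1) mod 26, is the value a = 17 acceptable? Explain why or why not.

Step 1: Compute gcd(17, 26).
Step 2: gcd(17, 26) = 1.
Since gcd = 1, 17 is coprime with 26, so it is a valid key.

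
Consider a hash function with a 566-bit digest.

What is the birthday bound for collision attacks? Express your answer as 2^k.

Step 1: The birthday paradox gives collision probability ~50% after sqrt(2^n) = 2^(n/2) hashes.
Step 2: For 566-bit output: 2^(566/2) = 2^283.
Step 3: Approximately 2^283 hash computations needed.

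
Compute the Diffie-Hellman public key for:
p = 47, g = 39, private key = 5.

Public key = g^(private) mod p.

Step 1: A = g^a mod p = 39^5 mod 47.
  39^1 mod 47 = 39
  39^2 mod 47 = (39 * 39) mod 47 = 17
  39^3 mod 47 = (17 * 39) mod 47 = 5
  39^4 mod 47 = (5 * 39) mod 47 = 7
  39^5 mod 47 = (7 * 39) mod 47 = 38
Result: A = 38.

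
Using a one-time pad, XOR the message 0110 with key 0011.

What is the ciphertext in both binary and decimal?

Step 1: Write out the XOR operation bit by bit:
  Message: 0110
  Key:     0011
  XOR:     0101
Step 2: Convert to decimal: 0101 = 5.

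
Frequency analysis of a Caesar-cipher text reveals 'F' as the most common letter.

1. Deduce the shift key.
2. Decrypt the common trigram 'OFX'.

Step 1: In English, 'E' is the most frequent letter (12.7%).
Step 2: The most frequent ciphertext letter is 'F' (position 5).
Step 3: Shift = (5 - 4) mod 26 = 1.
Step 4: Decrypt 'OFX' by shifting back 1:
  O -> N
  F -> E
  X -> W
Step 5: 'OFX' decrypts to 'NEW'.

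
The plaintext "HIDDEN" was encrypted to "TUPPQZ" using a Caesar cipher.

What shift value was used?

Step 1: Compare first letters: H (position 7) -> T (position 19).
Step 2: Shift = (19 - 7) mod 26 = 12.
The shift value is 12.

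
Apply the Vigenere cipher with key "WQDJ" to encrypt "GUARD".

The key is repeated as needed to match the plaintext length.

Step 1: Repeat key to match plaintext length:
  Plaintext: GUARD
  Key:       WQDJW
Step 2: Encrypt each letter:
  G(6) + W(22) = (6+22) mod 26 = 2 = C
  U(20) + Q(16) = (20+16) mod 26 = 10 = K
  A(0) + D(3) = (0+3) mod 26 = 3 = D
  R(17) + J(9) = (17+9) mod 26 = 0 = A
  D(3) + W(22) = (3+22) mod 26 = 25 = Z
Ciphertext: CKDAZ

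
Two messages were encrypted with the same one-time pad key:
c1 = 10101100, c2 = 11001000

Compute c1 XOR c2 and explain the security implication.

Step 1: c1 XOR c2 = (m1 XOR k) XOR (m2 XOR k).
Step 2: By XOR associativity/commutativity: = m1 XOR m2 XOR k XOR k = m1 XOR m2.
Step 3: 10101100 XOR 11001000 = 01100100 = 100.
Step 4: The key cancels out! An attacker learns m1 XOR m2 = 100, revealing the relationship between plaintexts.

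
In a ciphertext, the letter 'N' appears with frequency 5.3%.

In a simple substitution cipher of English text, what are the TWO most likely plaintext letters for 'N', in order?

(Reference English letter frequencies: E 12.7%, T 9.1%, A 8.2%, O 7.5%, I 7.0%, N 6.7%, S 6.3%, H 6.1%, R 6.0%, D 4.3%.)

Step 1: Observed frequency of 'N' is 5.3%.
Step 2: Compute distances to each reference frequency and sort:
  R (6.0%): difference = 0.7% <-- BEST
  H (6.1%): difference = 0.8% <-- RUNNER-UP
  S (6.3%): difference = 1.0%
  D (4.3%): difference = 1.0%
  N (6.7%): difference = 1.4%
Step 3: Most likely is 'R' (6.0%, diff 0.7%); second most likely is 'H' (6.1%, diff 0.8%).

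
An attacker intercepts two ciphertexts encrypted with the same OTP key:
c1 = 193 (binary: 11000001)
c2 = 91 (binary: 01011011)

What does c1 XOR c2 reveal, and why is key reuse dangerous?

Step 1: c1 XOR c2 = (m1 XOR k) XOR (m2 XOR k).
Step 2: By XOR associativity/commutativity: = m1 XOR m2 XOR k XOR k = m1 XOR m2.
Step 3: 11000001 XOR 01011011 = 10011010 = 154.
Step 4: The key cancels out! An attacker learns m1 XOR m2 = 154, revealing the relationship between plaintexts.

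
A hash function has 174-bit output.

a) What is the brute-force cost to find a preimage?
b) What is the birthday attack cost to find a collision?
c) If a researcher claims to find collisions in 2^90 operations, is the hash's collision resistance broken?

Step 1: Preimage resistance requires brute-force of 2^174 operations.
Step 2: Collision resistance (birthday bound) = 2^(174/2) = 2^87.
Step 3: The claimed attack costs 2^90 operations.
Step 4: Since 2^90 >= 2^87, the claimed attack is no faster than the generic birthday attack, so this does not break collision resistance.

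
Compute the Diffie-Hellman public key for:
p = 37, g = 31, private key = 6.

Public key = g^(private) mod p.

Step 1: A = g^a mod p = 31^6 mod 37.
  31^1 mod 37 = 31
  31^2 mod 37 = (31 * 31) mod 37 = 36
  31^3 mod 37 = (36 * 31) mod 37 = 6
  31^4 mod 37 = (6 * 31) mod 37 = 1
  31^5 mod 37 = (1 * 31) mod 37 = 31
  31^6 mod 37 = (31 * 31) mod 37 = 36
Result: A = 36.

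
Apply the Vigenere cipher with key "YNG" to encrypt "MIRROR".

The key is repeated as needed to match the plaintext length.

Step 1: Repeat key to match plaintext length:
  Plaintext: MIRROR
  Key:       YNGYNG
Step 2: Encrypt each letter:
  M(12) + Y(24) = (12+24) mod 26 = 10 = K
  I(8) + N(13) = (8+13) mod 26 = 21 = V
  R(17) + G(6) = (17+6) mod 26 = 23 = X
  R(17) + Y(24) = (17+24) mod 26 = 15 = P
  O(14) + N(13) = (14+13) mod 26 = 1 = B
  R(17) + G(6) = (17+6) mod 26 = 23 = X
Ciphertext: KVXPBX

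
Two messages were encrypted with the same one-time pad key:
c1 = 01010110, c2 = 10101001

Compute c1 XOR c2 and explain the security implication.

Step 1: c1 XOR c2 = (m1 XOR k) XOR (m2 XOR k).
Step 2: By XOR associativity/commutativity: = m1 XOR m2 XOR k XOR k = m1 XOR m2.
Step 3: 01010110 XOR 10101001 = 11111111 = 255.
Step 4: The key cancels out! An attacker learns m1 XOR m2 = 255, revealing the relationship between plaintexts.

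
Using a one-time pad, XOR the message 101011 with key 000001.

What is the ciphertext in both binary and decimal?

Step 1: Write out the XOR operation bit by bit:
  Message: 101011
  Key:     000001
  XOR:     101010
Step 2: Convert to decimal: 101010 = 42.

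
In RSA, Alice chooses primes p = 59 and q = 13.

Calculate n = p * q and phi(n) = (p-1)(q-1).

Step 1: n = p * q = 59 * 13 = 767.
Step 2: phi(n) = (p-1)(q-1) = 58 * 12 = 696.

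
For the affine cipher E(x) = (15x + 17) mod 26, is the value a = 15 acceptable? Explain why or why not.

Step 1: Compute gcd(15, 26).
Step 2: gcd(15, 26) = 1.
Since gcd = 1, 15 is coprime with 26, so it is a valid key.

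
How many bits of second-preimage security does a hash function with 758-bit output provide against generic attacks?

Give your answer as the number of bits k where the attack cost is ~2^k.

Step 1: The hash has a 758-bit output.
Step 2: Second-preimage resistance means: given a specific input x, it should be infeasible to find a different y with h(y) = h(x).
With a 758-bit output, a generic search for a second preimage costs about 2^758 evaluations (each trial matches the fixed target with probability 2^-758).
Step 3: Security level = 758 bits.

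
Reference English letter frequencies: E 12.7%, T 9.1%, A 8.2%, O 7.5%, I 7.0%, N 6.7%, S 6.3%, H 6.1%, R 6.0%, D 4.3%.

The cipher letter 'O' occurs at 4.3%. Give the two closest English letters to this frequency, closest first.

Step 1: Observed frequency of 'O' is 4.3%.
Step 2: Compute distances to each reference frequency and sort:
  D (4.3%): difference = 0.0% <-- BEST
  R (6.0%): difference = 1.7% <-- RUNNER-UP
  H (6.1%): difference = 1.8%
  S (6.3%): difference = 2.0%
  N (6.7%): difference = 2.4%
Step 3: Most likely is 'D' (4.3%, diff 0.0%); second most likely is 'R' (6.0%, diff 1.7%).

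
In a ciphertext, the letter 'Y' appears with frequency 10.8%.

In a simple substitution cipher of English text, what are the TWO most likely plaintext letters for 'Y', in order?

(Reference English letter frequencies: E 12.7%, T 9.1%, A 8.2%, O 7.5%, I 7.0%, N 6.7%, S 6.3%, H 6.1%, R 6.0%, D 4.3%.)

Step 1: Observed frequency of 'Y' is 10.8%.
Step 2: Compute distances to each reference frequency and sort:
  T (9.1%): difference = 1.7% <-- BEST
  E (12.7%): difference = 1.9% <-- RUNNER-UP
  A (8.2%): difference = 2.6%
  O (7.5%): difference = 3.3%
  I (7.0%): difference = 3.8%
Step 3: Most likely is 'T' (9.1%, diff 1.7%); second most likely is 'E' (12.7%, diff 1.9%).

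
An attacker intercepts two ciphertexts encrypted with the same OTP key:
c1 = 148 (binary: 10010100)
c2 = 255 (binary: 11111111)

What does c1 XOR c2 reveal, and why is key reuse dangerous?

Step 1: c1 XOR c2 = (m1 XOR k) XOR (m2 XOR k).
Step 2: By XOR associativity/commutativity: = m1 XOR m2 XOR k XOR k = m1 XOR m2.
Step 3: 10010100 XOR 11111111 = 01101011 = 107.
Step 4: The key cancels out! An attacker learns m1 XOR m2 = 107, revealing the relationship between plaintexts.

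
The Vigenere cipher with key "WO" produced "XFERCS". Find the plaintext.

Step 1: Extend key: WOWOWO
Step 2: Decrypt each letter (c - k) mod 26:
  X(23) - W(22) = (23-22) mod 26 = 1 = B
  F(5) - O(14) = (5-14) mod 26 = 17 = R
  E(4) - W(22) = (4-22) mod 26 = 8 = I
  R(17) - O(14) = (17-14) mod 26 = 3 = D
  C(2) - W(22) = (2-22) mod 26 = 6 = G
  S(18) - O(14) = (18-14) mod 26 = 4 = E
Plaintext: BRIDGE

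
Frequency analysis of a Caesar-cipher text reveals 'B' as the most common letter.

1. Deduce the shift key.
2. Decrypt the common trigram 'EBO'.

Step 1: In English, 'E' is the most frequent letter (12.7%).
Step 2: The most frequent ciphertext letter is 'B' (position 1).
Step 3: Shift = (1 - 4) mod 26 = 23.
Step 4: Decrypt 'EBO' by shifting back 23:
  E -> H
  B -> E
  O -> R
Step 5: 'EBO' decrypts to 'HER'.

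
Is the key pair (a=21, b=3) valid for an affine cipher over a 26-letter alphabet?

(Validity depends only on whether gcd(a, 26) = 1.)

Step 1: Compute gcd(21, 26).
Step 2: gcd(21, 26) = 1.
Since gcd = 1, 21 is coprime with 26, so it is a valid key.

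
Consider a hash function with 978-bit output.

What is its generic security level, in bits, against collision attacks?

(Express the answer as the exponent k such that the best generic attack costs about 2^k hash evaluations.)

Step 1: The hash has a 978-bit output.
Step 2: Collision resistance means it should be infeasible to find any x != y with h(x) = h(y).
By the birthday bound, a generic collision search succeeds after about sqrt(2^978) = 2^(978/2) = 2^489 evaluations.
Step 3: Security level = 489 bits.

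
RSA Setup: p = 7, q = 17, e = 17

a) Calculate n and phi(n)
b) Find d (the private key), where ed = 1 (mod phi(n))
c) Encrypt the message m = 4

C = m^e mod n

Step 1: n = 7 * 17 = 119.
Step 2: phi(n) = (7-1)(17-1) = 6 * 16 = 96.
Step 3: Find d = 17^(-1) mod 96 = 17.
  Verify: 17 * 17 = 289 = 1 (mod 96).
Step 4: C = 4^17 mod 119 = 72.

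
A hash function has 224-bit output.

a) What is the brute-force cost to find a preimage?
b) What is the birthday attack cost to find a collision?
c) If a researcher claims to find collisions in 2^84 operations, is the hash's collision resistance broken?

Step 1: Preimage resistance requires brute-force of 2^224 operations.
Step 2: Collision resistance (birthday bound) = 2^(224/2) = 2^112.
Step 3: The claimed attack costs 2^84 operations.
Step 4: Since 2^84 < 2^112, the claimed attack beats the generic birthday bound, so collision resistance is broken.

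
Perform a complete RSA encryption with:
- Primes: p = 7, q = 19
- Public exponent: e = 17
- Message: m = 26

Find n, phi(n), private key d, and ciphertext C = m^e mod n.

Step 1: n = 7 * 19 = 133.
Step 2: phi(n) = (7-1)(19-1) = 6 * 18 = 108.
Step 3: Find d = 17^(-1) mod 108 = 89.
  Verify: 17 * 89 = 1513 = 1 (mod 108).
Step 4: C = 26^17 mod 133 = 87.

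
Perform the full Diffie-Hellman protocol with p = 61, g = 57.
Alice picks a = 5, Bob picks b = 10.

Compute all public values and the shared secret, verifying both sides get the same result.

Step 1: A = g^a mod p = 57^5 mod 61 = 13.
Step 2: B = g^b mod p = 57^10 mod 61 = 47.
Step 3: Alice computes s = B^a mod p = 47^5 mod 61 = 13.
Step 4: Bob computes s = A^b mod p = 13^10 mod 61 = 13.
Both sides agree: shared secret = 13.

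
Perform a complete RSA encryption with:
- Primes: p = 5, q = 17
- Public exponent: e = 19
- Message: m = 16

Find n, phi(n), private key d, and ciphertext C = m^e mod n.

Step 1: n = 5 * 17 = 85.
Step 2: phi(n) = (5-1)(17-1) = 4 * 16 = 64.
Step 3: Find d = 19^(-1) mod 64 = 27.
  Verify: 19 * 27 = 513 = 1 (mod 64).
Step 4: C = 16^19 mod 85 = 16.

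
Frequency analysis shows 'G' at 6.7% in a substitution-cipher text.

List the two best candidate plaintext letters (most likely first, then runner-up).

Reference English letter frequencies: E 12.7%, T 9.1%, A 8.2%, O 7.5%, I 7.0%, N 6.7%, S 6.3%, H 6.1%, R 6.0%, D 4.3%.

Step 1: Observed frequency of 'G' is 6.7%.
Step 2: Compute distances to each reference frequency and sort:
  N (6.7%): difference = 0.0% <-- BEST
  I (7.0%): difference = 0.3% <-- RUNNER-UP
  S (6.3%): difference = 0.4%
  H (6.1%): difference = 0.6%
  R (6.0%): difference = 0.7%
Step 3: Most likely is 'N' (6.7%, diff 0.0%); second most likely is 'I' (7.0%, diff 0.3%).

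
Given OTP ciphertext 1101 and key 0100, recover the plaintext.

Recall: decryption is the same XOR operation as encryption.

Step 1: XOR ciphertext with key:
  Ciphertext: 1101
  Key:        0100
  XOR:        1001
Step 2: Plaintext = 1001 = 9 in decimal.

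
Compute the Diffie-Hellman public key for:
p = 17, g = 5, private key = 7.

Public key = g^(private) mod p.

Step 1: A = g^a mod p = 5^7 mod 17.
  5^1 mod 17 = 5
  5^2 mod 17 = (5 * 5) mod 17 = 8
  5^3 mod 17 = (8 * 5) mod 17 = 6
  5^4 mod 17 = (6 * 5) mod 17 = 13
  5^5 mod 17 = (13 * 5) mod 17 = 14
  5^6 mod 17 = (14 * 5) mod 17 = 2
  5^7 mod 17 = (2 * 5) mod 17 = 10
Result: A = 10.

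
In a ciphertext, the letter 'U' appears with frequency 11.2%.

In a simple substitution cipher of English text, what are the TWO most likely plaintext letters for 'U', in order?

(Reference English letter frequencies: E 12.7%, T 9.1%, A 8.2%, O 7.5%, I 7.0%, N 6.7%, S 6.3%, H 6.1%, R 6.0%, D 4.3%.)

Step 1: Observed frequency of 'U' is 11.2%.
Step 2: Compute distances to each reference frequency and sort:
  E (12.7%): difference = 1.5% <-- BEST
  T (9.1%): difference = 2.1% <-- RUNNER-UP
  A (8.2%): difference = 3.0%
  O (7.5%): difference = 3.7%
  I (7.0%): difference = 4.2%
Step 3: Most likely is 'E' (12.7%, diff 1.5%); second most likely is 'T' (9.1%, diff 2.1%).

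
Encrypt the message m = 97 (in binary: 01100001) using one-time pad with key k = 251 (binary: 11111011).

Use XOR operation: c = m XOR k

Step 1: Write out the XOR operation bit by bit:
  Message: 01100001
  Key:     11111011
  XOR:     10011010
Step 2: Convert to decimal: 10011010 = 154.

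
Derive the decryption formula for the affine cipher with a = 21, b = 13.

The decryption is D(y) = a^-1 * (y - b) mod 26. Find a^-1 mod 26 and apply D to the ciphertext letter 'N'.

Step 1: Find a^-1, the modular inverse of 21 mod 26.
Step 2: We need 21 * a^-1 = 1 (mod 26).
Step 3: 21 * 5 = 105 = 4 * 26 + 1, so a^-1 = 5.
Step 4: D(y) = 5(y - 13) mod 26.
Step 5: Apply to 'N' (y = 13): D(13) = 5 * (13 - 13) mod 26 = 5 * 0 mod 26 = 0 -> 'A'.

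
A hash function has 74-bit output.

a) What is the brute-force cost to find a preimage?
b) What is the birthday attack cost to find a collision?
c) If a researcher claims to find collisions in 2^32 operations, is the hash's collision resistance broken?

Step 1: Preimage resistance requires brute-force of 2^74 operations.
Step 2: Collision resistance (birthday bound) = 2^(74/2) = 2^37.
Step 3: The claimed attack costs 2^32 operations.
Step 4: Since 2^32 < 2^37, the claimed attack beats the generic birthday bound, so collision resistance is broken.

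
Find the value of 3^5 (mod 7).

Step 1: Compute 3^5 mod 7 step by step, reducing modulo 7 at each step.
  3^1 mod 7 = 3
  3^2 mod 7 = (3 * 3) mod 7 = 2
  3^3 mod 7 = (2 * 3) mod 7 = 6
  3^4 mod 7 = (6 * 3) mod 7 = 4
  3^5 mod 7 = (4 * 3) mod 7 = 5
Step 2: Result = 5.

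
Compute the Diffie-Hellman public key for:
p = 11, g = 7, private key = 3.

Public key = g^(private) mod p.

Step 1: A = g^a mod p = 7^3 mod 11.
  7^1 mod 11 = 7
  7^2 mod 11 = (7 * 7) mod 11 = 5
  7^3 mod 11 = (5 * 7) mod 11 = 2
Result: A = 2.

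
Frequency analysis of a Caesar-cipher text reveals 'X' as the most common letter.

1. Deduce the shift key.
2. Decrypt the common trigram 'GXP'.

Step 1: In English, 'E' is the most frequent letter (12.7%).
Step 2: The most frequent ciphertext letter is 'X' (position 23).
Step 3: Shift = (23 - 4) mod 26 = 19.
Step 4: Decrypt 'GXP' by shifting back 19:
  G -> N
  X -> E
  P -> W
Step 5: 'GXP' decrypts to 'NEW'.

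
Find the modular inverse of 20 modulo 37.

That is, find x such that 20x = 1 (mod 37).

Step 1: We need x such that 20 * x = 1 (mod 37).
Step 2: Using the extended Euclidean algorithm or trial:
  20 * 13 = 260 = 7 * 37 + 1.
Step 3: Since 260 mod 37 = 1, the inverse is x = 13.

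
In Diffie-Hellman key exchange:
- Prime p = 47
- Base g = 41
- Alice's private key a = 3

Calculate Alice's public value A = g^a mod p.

Step 1: A = g^a mod p = 41^3 mod 47.
  41^1 mod 47 = 41
  41^2 mod 47 = (41 * 41) mod 47 = 36
  41^3 mod 47 = (36 * 41) mod 47 = 19
Result: A = 19.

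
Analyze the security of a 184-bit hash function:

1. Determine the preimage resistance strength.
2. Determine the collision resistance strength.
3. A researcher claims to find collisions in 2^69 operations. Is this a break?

Step 1: Preimage resistance requires brute-force of 2^184 operations.
Step 2: Collision resistance (birthday bound) = 2^(184/2) = 2^92.
Step 3: The claimed attack costs 2^69 operations.
Step 4: Since 2^69 < 2^92, the claimed attack beats the generic birthday bound, so collision resistance is broken.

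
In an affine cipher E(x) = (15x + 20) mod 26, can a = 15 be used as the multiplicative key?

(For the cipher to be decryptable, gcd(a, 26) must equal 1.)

Step 1: Compute gcd(15, 26).
Step 2: gcd(15, 26) = 1.
Since gcd = 1, 15 is coprime with 26, so it is a valid key.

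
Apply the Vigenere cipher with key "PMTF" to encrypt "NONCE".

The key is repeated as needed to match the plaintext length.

Step 1: Repeat key to match plaintext length:
  Plaintext: NONCE
  Key:       PMTFP
Step 2: Encrypt each letter:
  N(13) + P(15) = (13+15) mod 26 = 2 = C
  O(14) + M(12) = (14+12) mod 26 = 0 = A
  N(13) + T(19) = (13+19) mod 26 = 6 = G
  C(2) + F(5) = (2+5) mod 26 = 7 = H
  E(4) + P(15) = (4+15) mod 26 = 19 = T
Ciphertext: CAGHT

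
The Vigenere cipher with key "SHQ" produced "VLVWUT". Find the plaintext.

Step 1: Extend key: SHQSHQ
Step 2: Decrypt each letter (c - k) mod 26:
  V(21) - S(18) = (21-18) mod 26 = 3 = D
  L(11) - H(7) = (11-7) mod 26 = 4 = E
  V(21) - Q(16) = (21-16) mod 26 = 5 = F
  W(22) - S(18) = (22-18) mod 26 = 4 = E
  U(20) - H(7) = (20-7) mod 26 = 13 = N
  T(19) - Q(16) = (19-16) mod 26 = 3 = D
Plaintext: DEFEND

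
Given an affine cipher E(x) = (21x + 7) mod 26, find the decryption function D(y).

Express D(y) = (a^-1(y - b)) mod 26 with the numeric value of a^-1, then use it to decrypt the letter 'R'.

Step 1: Find a^-1, the modular inverse of 21 mod 26.
Step 2: We need 21 * a^-1 = 1 (mod 26).
Step 3: 21 * 5 = 105 = 4 * 26 + 1, so a^-1 = 5.
Step 4: D(y) = 5(y - 7) mod 26.
Step 5: Apply to 'R' (y = 17): D(17) = 5 * (17 - 7) mod 26 = 5 * 10 mod 26 = 24 -> 'Y'.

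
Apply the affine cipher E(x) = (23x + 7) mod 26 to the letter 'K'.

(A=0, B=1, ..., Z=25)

Step 1: Convert 'K' to number: x = 10.
Step 2: E(10) = (23 * 10 + 7) mod 26 = 237 mod 26 = 3.
Step 3: Convert 3 back to letter: D.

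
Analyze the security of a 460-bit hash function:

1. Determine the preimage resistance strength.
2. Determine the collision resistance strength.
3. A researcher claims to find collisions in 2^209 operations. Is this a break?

Step 1: Preimage resistance requires brute-force of 2^460 operations.
Step 2: Collision resistance (birthday bound) = 2^(460/2) = 2^230.
Step 3: The claimed attack costs 2^209 operations.
Step 4: Since 2^209 < 2^230, the claimed attack beats the generic birthday bound, so collision resistance is broken.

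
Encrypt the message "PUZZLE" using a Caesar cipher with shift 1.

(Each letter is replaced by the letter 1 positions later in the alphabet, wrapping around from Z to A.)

Step 1: For each letter, shift forward by 1 positions (mod 26).
  P (position 15) -> position (15+1) mod 26 = 16 -> Q
  U (position 20) -> position (20+1) mod 26 = 21 -> V
  Z (position 25) -> position (25+1) mod 26 = 0 -> A
  Z (position 25) -> position (25+1) mod 26 = 0 -> A
  L (position 11) -> position (11+1) mod 26 = 12 -> M
  E (position 4) -> position (4+1) mod 26 = 5 -> F
Result: QVAAMF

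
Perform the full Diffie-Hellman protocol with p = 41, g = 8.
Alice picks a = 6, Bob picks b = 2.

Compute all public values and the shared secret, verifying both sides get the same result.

Step 1: A = g^a mod p = 8^6 mod 41 = 31.
Step 2: B = g^b mod p = 8^2 mod 41 = 23.
Step 3: Alice computes s = B^a mod p = 23^6 mod 41 = 18.
Step 4: Bob computes s = A^b mod p = 31^2 mod 41 = 18.
Both sides agree: shared secret = 18.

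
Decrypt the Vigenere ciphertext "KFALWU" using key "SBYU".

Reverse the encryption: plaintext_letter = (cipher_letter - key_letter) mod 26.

Step 1: Extend key: SBYUSB
Step 2: Decrypt each letter (c - k) mod 26:
  K(10) - S(18) = (10-18) mod 26 = 18 = S
  F(5) - B(1) = (5-1) mod 26 = 4 = E
  A(0) - Y(24) = (0-24) mod 26 = 2 = C
  L(11) - U(20) = (11-20) mod 26 = 17 = R
  W(22) - S(18) = (22-18) mod 26 = 4 = E
  U(20) - B(1) = (20-1) mod 26 = 19 = T
Plaintext: SECRET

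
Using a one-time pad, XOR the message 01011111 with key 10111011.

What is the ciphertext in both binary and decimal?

Step 1: Write out the XOR operation bit by bit:
  Message: 01011111
  Key:     10111011
  XOR:     11100100
Step 2: Convert to decimal: 11100100 = 228.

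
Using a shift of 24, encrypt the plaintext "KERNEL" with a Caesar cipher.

Step 1: For each letter, shift forward by 24 positions (mod 26).
  K (position 10) -> position (10+24) mod 26 = 8 -> I
  E (position 4) -> position (4+24) mod 26 = 2 -> C
  R (position 17) -> position (17+24) mod 26 = 15 -> P
  N (position 13) -> position (13+24) mod 26 = 11 -> L
  E (position 4) -> position (4+24) mod 26 = 2 -> C
  L (position 11) -> position (11+24) mod 26 = 9 -> J
Result: ICPLCJ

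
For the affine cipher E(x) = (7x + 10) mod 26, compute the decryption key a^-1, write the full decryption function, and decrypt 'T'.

Step 1: Find a^-1, the modular inverse of 7 mod 26.
Step 2: We need 7 * a^-1 = 1 (mod 26).
Step 3: 7 * 15 = 105 = 4 * 26 + 1, so a^-1 = 15.
Step 4: D(y) = 15(y - 10) mod 26.
Step 5: Apply to 'T' (y = 19): D(19) = 15 * (19 - 10) mod 26 = 15 * 9 mod 26 = 5 -> 'F'.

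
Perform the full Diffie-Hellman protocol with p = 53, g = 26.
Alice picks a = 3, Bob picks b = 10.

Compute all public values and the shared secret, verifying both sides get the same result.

Step 1: A = g^a mod p = 26^3 mod 53 = 33.
Step 2: B = g^b mod p = 26^10 mod 53 = 25.
Step 3: Alice computes s = B^a mod p = 25^3 mod 53 = 43.
Step 4: Bob computes s = A^b mod p = 33^10 mod 53 = 43.
Both sides agree: shared secret = 43.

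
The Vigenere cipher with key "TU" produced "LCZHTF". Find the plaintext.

Step 1: Extend key: TUTUTU
Step 2: Decrypt each letter (c - k) mod 26:
  L(11) - T(19) = (11-19) mod 26 = 18 = S
  C(2) - U(20) = (2-20) mod 26 = 8 = I
  Z(25) - T(19) = (25-19) mod 26 = 6 = G
  H(7) - U(20) = (7-20) mod 26 = 13 = N
  T(19) - T(19) = (19-19) mod 26 = 0 = A
  F(5) - U(20) = (5-20) mod 26 = 11 = L
Plaintext: SIGNAL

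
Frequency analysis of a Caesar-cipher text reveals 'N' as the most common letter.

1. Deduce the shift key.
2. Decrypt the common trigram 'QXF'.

Step 1: In English, 'E' is the most frequent letter (12.7%).
Step 2: The most frequent ciphertext letter is 'N' (position 13).
Step 3: Shift = (13 - 4) mod 26 = 9.
Step 4: Decrypt 'QXF' by shifting back 9:
  Q -> H
  X -> O
  F -> W
Step 5: 'QXF' decrypts to 'HOW'.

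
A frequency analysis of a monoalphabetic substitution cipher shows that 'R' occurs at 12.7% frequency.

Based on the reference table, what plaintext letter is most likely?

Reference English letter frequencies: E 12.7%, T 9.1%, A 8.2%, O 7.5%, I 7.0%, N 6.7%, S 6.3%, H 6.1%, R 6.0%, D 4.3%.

Step 1: The observed frequency is 12.7%.
Step 2: Compare with English frequencies:
  E: 12.7% (difference: 0.0%) <-- closest
  T: 9.1% (difference: 3.6%)
  A: 8.2% (difference: 4.5%)
  O: 7.5% (difference: 5.2%)
  I: 7.0% (difference: 5.7%)
  N: 6.7% (difference: 6.0%)
  S: 6.3% (difference: 6.4%)
  H: 6.1% (difference: 6.6%)
  R: 6.0% (difference: 6.7%)
  D: 4.3% (difference: 8.4%)
Step 3: 'R' most likely represents 'E' (frequency 12.7%).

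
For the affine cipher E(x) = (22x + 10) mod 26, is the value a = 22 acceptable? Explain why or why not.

Step 1: Compute gcd(22, 26).
Step 2: gcd(22, 26) = 2.
Since gcd = 2 != 1, 22 shares a common factor with 26, so it cannot be used.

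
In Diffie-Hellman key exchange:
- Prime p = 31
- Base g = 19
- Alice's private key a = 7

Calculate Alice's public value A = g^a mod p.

Step 1: A = g^a mod p = 19^7 mod 31.
  19^1 mod 31 = 19
  19^2 mod 31 = (19 * 19) mod 31 = 20
  19^3 mod 31 = (20 * 19) mod 31 = 8
  19^4 mod 31 = (8 * 19) mod 31 = 28
  19^5 mod 31 = (28 * 19) mod 31 = 5
  19^6 mod 31 = (5 * 19) mod 31 = 2
  19^7 mod 31 = (2 * 19) mod 31 = 7
Result: A = 7.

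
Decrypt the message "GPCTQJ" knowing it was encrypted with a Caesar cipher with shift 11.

Step 1: Reverse the shift by subtracting 11 from each letter position.
  G (position 6) -> position (6-11) mod 26 = 21 -> V
  P (position 15) -> position (15-11) mod 26 = 4 -> E
  C (position 2) -> position (2-11) mod 26 = 17 -> R
  T (position 19) -> position (19-11) mod 26 = 8 -> I
  Q (position 16) -> position (16-11) mod 26 = 5 -> F
  J (position 9) -> position (9-11) mod 26 = 24 -> Y
Decrypted message: VERIFY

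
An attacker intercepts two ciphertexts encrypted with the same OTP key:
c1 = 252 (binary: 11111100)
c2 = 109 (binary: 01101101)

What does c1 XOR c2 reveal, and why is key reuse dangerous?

Step 1: c1 XOR c2 = (m1 XOR k) XOR (m2 XOR k).
Step 2: By XOR associativity/commutativity: = m1 XOR m2 XOR k XOR k = m1 XOR m2.
Step 3: 11111100 XOR 01101101 = 10010001 = 145.
Step 4: The key cancels out! An attacker learns m1 XOR m2 = 145, revealing the relationship between plaintexts.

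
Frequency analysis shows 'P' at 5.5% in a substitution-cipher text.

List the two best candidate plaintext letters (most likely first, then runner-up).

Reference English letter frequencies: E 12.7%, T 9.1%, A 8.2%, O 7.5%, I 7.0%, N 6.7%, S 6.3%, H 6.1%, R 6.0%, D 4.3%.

Step 1: Observed frequency of 'P' is 5.5%.
Step 2: Compute distances to each reference frequency and sort:
  R (6.0%): difference = 0.5% <-- BEST
  H (6.1%): difference = 0.6% <-- RUNNER-UP
  S (6.3%): difference = 0.8%
  N (6.7%): difference = 1.2%
  D (4.3%): difference = 1.2%
Step 3: Most likely is 'R' (6.0%, diff 0.5%); second most likely is 'H' (6.1%, diff 0.6%).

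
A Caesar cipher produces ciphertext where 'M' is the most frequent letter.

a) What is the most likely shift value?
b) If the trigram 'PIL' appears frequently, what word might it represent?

Step 1: In English, 'E' is the most frequent letter (12.7%).
Step 2: The most frequent ciphertext letter is 'M' (position 12).
Step 3: Shift = (12 - 4) mod 26 = 8.
Step 4: Decrypt 'PIL' by shifting back 8:
  P -> H
  I -> A
  L -> D
Step 5: 'PIL' decrypts to 'HAD'.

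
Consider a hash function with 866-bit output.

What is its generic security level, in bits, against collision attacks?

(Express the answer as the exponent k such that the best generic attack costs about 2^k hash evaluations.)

Step 1: The hash has a 866-bit output.
Step 2: Collision resistance means it should be infeasible to find any x != y with h(x) = h(y).
By the birthday bound, a generic collision search succeeds after about sqrt(2^866) = 2^(866/2) = 2^433 evaluations.
Step 3: Security level = 433 bits.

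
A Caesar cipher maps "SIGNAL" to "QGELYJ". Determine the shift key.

Step 1: Compare first letters: S (position 18) -> Q (position 16).
Step 2: Shift = (16 - 18) mod 26 = 24.
The shift value is 24.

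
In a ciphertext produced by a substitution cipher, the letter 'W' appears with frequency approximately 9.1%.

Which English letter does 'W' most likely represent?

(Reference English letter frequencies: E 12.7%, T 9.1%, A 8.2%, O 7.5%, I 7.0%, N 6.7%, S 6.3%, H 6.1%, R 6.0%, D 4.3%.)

Step 1: The observed frequency is 9.1%.
Step 2: Compare with English frequencies:
  E: 12.7% (difference: 3.6%)
  T: 9.1% (difference: 0.0%) <-- closest
  A: 8.2% (difference: 0.9%)
  O: 7.5% (difference: 1.6%)
  I: 7.0% (difference: 2.1%)
  N: 6.7% (difference: 2.4%)
  S: 6.3% (difference: 2.8%)
  H: 6.1% (difference: 3.0%)
  R: 6.0% (difference: 3.1%)
  D: 4.3% (difference: 4.8%)
Step 3: 'W' most likely represents 'T' (frequency 9.1%).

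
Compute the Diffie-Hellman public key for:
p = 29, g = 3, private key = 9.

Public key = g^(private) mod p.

Step 1: A = g^a mod p = 3^9 mod 29.
  3^1 mod 29 = 3
  3^2 mod 29 = (3 * 3) mod 29 = 9
  3^3 mod 29 = (9 * 3) mod 29 = 27
  3^4 mod 29 = (27 * 3) mod 29 = 23
  3^5 mod 29 = (23 * 3) mod 29 = 11
  3^6 mod 29 = (11 * 3) mod 29 = 4
  3^7 mod 29 = (4 * 3) mod 29 = 12
  3^8 mod 29 = (12 * 3) mod 29 = 7
  3^9 mod 29 = (7 * 3) mod 29 = 21
Result: A = 21.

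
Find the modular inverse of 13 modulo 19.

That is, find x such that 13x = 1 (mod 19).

Step 1: We need x such that 13 * x = 1 (mod 19).
Step 2: Using the extended Euclidean algorithm or trial:
  13 * 3 = 39 = 2 * 19 + 1.
Step 3: Since 39 mod 19 = 1, the inverse is x = 3.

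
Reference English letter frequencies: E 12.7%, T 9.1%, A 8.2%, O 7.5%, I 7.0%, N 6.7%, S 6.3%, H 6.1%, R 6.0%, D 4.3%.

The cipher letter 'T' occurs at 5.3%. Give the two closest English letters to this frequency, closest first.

Step 1: Observed frequency of 'T' is 5.3%.
Step 2: Compute distances to each reference frequency and sort:
  R (6.0%): difference = 0.7% <-- BEST
  H (6.1%): difference = 0.8% <-- RUNNER-UP
  S (6.3%): difference = 1.0%
  D (4.3%): difference = 1.0%
  N (6.7%): difference = 1.4%
Step 3: Most likely is 'R' (6.0%, diff 0.7%); second most likely is 'H' (6.1%, diff 0.8%).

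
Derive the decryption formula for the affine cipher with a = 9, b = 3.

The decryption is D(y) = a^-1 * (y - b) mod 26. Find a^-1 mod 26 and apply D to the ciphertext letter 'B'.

Step 1: Find a^-1, the modular inverse of 9 mod 26.
Step 2: We need 9 * a^-1 = 1 (mod 26).
Step 3: 9 * 3 = 27 = 1 * 26 + 1, so a^-1 = 3.
Step 4: D(y) = 3(y - 3) mod 26.
Step 5: Apply to 'B' (y = 1): D(1) = 3 * (1 - 3) mod 26 = 3 * -2 mod 26 = 20 -> 'U'.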